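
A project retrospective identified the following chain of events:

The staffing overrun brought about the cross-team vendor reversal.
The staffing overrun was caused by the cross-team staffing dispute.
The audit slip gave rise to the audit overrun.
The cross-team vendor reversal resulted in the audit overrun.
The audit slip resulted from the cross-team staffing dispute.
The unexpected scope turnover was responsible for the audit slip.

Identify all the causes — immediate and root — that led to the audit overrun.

the audit slip, the cross-team staffing dispute, the cross-team vendor reversal, the staffing overrun, the unexpected scope turnover

Immediate causes of the audit overrun: the cross-team vendor reversal, the audit slip.
Further upstream: the cross-team staffing dispute, the staffing overrun, the unexpected scope turnover.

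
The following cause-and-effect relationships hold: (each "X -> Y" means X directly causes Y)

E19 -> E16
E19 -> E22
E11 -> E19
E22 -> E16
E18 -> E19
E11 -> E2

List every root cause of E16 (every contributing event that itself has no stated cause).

E11, E18

Tracing upstream from E16: E16 ← E19 ← E11.
A separate upstream branch: E16 ← E19 ← E18.
Each of those chain origins has no stated cause.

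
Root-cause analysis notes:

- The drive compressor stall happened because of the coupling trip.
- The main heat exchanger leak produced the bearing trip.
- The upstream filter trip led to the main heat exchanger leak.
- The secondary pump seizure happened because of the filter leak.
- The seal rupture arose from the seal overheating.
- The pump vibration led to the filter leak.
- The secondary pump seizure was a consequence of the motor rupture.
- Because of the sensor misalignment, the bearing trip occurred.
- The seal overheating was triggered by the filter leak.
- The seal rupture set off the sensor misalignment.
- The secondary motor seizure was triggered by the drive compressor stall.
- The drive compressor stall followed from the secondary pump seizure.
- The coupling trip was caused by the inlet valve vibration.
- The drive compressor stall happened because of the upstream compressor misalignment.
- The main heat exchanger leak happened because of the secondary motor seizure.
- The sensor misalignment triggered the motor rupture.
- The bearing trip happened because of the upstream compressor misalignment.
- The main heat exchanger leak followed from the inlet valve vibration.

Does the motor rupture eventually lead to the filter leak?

No

The motor rupture leads to the secondary pump seizure, the drive compressor stall, the secondary motor seizure, the main heat exchanger leak, the bearing trip; the filter leak is not among them.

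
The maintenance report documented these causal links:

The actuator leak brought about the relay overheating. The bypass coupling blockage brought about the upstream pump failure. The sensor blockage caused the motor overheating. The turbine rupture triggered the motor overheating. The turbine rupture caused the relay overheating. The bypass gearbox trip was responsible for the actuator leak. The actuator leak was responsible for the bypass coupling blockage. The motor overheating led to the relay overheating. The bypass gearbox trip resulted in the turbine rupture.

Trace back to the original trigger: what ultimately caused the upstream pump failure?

the bypass gearbox trip

Tracing upstream from the upstream pump failure: the upstream pump failure ← the bypass coupling blockage ← the actuator leak ← the bypass gearbox trip.
The bypass gearbox trip has no stated cause, so it is the root.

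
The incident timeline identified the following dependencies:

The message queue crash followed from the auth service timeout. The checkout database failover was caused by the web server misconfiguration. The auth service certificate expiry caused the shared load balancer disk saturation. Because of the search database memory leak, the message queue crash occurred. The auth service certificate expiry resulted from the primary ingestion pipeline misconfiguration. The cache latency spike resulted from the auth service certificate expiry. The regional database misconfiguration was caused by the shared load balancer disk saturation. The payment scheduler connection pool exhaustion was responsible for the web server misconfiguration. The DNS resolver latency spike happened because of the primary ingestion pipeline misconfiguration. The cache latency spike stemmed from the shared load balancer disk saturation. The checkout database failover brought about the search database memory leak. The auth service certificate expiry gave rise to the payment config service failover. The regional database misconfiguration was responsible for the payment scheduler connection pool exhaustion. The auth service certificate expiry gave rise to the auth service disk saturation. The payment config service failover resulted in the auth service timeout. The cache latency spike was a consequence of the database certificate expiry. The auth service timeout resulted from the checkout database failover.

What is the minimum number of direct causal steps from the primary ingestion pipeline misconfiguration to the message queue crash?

Shortest chain: the primary ingestion pipeline misconfiguration → the auth service certificate expiry → the payment config service failover → the auth service timeout → the message queue crash.

4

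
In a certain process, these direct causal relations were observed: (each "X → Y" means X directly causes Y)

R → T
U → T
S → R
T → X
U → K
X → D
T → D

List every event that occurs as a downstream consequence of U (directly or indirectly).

D, K, T, X

Direct effects: K, T.
2 steps out: X, D.
Not reachable from it: S, R.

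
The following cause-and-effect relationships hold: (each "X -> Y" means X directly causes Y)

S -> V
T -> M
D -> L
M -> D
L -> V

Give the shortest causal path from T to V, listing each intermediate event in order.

T → M → D → L → V

T → M
M → D
D → L
L → V
Length: 4 steps.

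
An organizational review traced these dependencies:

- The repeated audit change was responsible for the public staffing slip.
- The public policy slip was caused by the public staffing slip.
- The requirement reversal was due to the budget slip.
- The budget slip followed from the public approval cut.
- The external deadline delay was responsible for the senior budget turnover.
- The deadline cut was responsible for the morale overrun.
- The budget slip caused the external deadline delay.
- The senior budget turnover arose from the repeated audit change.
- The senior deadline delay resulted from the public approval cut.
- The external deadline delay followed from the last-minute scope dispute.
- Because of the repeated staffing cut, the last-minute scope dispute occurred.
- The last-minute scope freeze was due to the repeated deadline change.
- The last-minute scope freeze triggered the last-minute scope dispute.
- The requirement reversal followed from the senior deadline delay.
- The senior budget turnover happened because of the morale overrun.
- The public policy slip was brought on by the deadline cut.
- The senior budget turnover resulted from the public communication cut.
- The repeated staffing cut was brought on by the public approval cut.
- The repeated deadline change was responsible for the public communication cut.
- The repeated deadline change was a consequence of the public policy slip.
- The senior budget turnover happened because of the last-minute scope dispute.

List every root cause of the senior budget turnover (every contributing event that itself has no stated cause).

Tracing upstream from the senior budget turnover: the senior budget turnover ← the morale overrun ← the deadline cut.
A separate upstream branch: the senior budget turnover ← the repeated audit change.
A separate upstream branch: the senior budget turnover ← the last-minute scope dispute ← the repeated staffing cut ← the public approval cut.
Each of those chain origins has no stated cause.

the deadline cut, the public approval cut, the repeated audit change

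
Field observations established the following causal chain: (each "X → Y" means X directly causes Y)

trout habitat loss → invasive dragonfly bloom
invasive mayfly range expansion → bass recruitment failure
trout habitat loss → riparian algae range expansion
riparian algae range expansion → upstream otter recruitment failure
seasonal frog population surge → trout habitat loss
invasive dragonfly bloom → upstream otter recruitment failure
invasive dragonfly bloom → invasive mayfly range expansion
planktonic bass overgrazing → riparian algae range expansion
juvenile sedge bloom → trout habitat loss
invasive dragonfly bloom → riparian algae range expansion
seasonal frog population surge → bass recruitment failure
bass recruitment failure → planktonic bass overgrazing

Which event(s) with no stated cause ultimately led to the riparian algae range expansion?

Tracing upstream from the riparian algae range expansion: the riparian algae range expansion ← the trout habitat loss ← the seasonal frog population surge.
A separate upstream branch: the riparian algae range expansion ← the trout habitat loss ← the juvenile sedge bloom.
Each of those chain origins has no stated cause.

the juvenile sedge bloom, the seasonal frog population surge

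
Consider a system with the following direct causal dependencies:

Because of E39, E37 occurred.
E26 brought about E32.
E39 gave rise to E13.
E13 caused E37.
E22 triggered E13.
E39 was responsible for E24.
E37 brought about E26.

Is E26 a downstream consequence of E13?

There is a causal chain: E13 → E37 → E26.

Yes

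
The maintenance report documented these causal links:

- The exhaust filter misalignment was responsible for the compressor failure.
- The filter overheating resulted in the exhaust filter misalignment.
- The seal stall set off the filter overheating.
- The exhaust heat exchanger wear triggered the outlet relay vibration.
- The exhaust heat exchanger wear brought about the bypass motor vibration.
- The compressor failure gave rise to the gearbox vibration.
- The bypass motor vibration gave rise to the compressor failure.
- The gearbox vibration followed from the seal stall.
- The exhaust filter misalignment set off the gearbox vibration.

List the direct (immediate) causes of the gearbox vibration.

Upstream contributors include the exhaust heat exchanger wear, the bypass motor vibration, the filter overheating, but only the compressor failure, the exhaust filter misalignment, the seal stall feed directly into the gearbox vibration.

the compressor failure, the exhaust filter misalignment, the seal stall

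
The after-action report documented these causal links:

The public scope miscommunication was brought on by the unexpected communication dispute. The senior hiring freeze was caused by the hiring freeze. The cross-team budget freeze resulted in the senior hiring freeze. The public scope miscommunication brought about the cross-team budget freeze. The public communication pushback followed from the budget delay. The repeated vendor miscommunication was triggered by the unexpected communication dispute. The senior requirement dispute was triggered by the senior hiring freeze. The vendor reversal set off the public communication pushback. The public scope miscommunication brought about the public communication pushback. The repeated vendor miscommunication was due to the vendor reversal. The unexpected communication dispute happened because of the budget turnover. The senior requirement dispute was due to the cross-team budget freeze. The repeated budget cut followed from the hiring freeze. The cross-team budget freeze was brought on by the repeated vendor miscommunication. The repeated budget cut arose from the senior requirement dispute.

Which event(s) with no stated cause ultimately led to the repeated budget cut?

the budget turnover, the hiring freeze, the vendor reversal

Tracing upstream from the repeated budget cut: the repeated budget cut ← the senior requirement dispute ← the cross-team budget freeze ← the repeated vendor miscommunication ← the vendor reversal.
A separate upstream branch: the repeated budget cut ← the senior requirement dispute ← the cross-team budget freeze ← the public scope miscommunication ← the unexpected communication dispute ← the budget turnover.
A separate upstream branch: the repeated budget cut ← the hiring freeze.
Each of those chain origins has no stated cause.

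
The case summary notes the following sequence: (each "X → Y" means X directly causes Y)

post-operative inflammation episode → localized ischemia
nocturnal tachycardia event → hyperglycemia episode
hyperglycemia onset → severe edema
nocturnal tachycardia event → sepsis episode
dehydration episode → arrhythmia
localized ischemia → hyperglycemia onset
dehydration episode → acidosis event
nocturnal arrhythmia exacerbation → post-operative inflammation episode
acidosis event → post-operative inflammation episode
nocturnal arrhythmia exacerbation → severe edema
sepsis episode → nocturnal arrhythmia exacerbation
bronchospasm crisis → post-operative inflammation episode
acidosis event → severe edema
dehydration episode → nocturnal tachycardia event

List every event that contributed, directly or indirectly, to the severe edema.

the acidosis event, the bronchospasm crisis, the dehydration episode, the hyperglycemia onset, the localized ischemia, the nocturnal arrhythmia exacerbation, the nocturnal tachycardia event, the post-operative inflammation episode, the sepsis episode

Immediate causes of the severe edema: the nocturnal arrhythmia exacerbation, the acidosis event, the hyperglycemia onset.
Further upstream: the dehydration episode, the nocturnal tachycardia event, the sepsis episode, the post-operative inflammation episode, the localized ischemia, the bronchospasm crisis.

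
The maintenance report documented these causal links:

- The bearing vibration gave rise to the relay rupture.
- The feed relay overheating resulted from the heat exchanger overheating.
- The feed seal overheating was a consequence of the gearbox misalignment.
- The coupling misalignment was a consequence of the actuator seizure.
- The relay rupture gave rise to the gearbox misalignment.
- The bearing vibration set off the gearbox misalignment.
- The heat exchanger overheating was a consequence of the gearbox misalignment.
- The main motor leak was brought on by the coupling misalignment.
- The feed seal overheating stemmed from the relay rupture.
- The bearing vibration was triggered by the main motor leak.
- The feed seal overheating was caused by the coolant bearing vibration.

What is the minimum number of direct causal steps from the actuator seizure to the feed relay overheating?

6

Shortest chain: the actuator seizure → the coupling misalignment → the main motor leak → the bearing vibration → the gearbox misalignment → the heat exchanger overheating → the feed relay overheating.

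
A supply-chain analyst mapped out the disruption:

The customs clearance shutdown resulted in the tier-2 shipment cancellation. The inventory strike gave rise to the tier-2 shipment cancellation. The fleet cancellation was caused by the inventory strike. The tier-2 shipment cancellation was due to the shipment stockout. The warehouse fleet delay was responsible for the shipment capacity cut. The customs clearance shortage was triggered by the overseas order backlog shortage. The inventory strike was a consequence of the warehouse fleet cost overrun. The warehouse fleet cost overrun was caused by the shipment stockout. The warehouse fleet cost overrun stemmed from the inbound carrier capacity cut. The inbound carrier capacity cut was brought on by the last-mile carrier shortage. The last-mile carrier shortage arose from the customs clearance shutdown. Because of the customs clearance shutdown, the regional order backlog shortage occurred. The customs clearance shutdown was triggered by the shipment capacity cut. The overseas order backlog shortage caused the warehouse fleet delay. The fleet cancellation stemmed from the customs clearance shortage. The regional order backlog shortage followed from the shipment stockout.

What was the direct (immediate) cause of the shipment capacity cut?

Upstream contributors include the overseas order backlog shortage, but only the warehouse fleet delay feeds directly into the shipment capacity cut.

the warehouse fleet delay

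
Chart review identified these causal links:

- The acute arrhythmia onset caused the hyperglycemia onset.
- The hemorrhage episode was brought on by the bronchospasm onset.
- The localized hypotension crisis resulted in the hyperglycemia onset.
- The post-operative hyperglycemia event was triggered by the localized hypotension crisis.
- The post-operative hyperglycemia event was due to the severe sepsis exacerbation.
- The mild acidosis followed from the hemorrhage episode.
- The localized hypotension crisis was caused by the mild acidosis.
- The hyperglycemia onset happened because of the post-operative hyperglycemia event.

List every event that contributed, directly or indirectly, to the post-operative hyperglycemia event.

the bronchospasm onset, the hemorrhage episode, the localized hypotension crisis, the mild acidosis, the severe sepsis exacerbation

Immediate causes of the post-operative hyperglycemia event: the localized hypotension crisis, the severe sepsis exacerbation.
Further upstream: the bronchospasm onset, the hemorrhage episode, the mild acidosis.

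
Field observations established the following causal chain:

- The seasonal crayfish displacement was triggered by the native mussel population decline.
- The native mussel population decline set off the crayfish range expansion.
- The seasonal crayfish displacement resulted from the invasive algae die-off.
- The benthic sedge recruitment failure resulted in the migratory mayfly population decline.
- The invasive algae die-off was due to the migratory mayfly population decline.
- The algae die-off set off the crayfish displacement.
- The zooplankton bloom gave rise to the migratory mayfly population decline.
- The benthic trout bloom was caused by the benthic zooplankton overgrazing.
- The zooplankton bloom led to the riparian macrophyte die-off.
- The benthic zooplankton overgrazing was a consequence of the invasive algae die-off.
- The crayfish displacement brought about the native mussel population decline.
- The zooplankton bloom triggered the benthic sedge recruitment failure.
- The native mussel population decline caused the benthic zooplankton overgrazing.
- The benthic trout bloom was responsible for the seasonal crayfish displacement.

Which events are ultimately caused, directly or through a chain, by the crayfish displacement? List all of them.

the benthic trout bloom, the benthic zooplankton overgrazing, the crayfish range expansion, the native mussel population decline, the seasonal crayfish displacement

Direct effects: the native mussel population decline.
2 steps out: the benthic zooplankton overgrazing, the seasonal crayfish displacement, the crayfish range expansion.
3 steps out: the benthic trout bloom.
Not reachable from it: the zooplankton bloom, the riparian macrophyte die-off, the algae die-off, the benthic sedge recruitment failure, the migratory mayfly population decline, the invasive algae die-off.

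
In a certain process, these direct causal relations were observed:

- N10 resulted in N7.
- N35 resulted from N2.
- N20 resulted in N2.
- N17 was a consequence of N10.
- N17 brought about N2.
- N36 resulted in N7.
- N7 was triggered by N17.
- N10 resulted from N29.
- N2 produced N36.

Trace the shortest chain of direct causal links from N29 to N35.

N29 → N10 → N17 → N2 → N35

N29 → N10
N10 → N17
N17 → N2
N2 → N35
Length: 4 steps.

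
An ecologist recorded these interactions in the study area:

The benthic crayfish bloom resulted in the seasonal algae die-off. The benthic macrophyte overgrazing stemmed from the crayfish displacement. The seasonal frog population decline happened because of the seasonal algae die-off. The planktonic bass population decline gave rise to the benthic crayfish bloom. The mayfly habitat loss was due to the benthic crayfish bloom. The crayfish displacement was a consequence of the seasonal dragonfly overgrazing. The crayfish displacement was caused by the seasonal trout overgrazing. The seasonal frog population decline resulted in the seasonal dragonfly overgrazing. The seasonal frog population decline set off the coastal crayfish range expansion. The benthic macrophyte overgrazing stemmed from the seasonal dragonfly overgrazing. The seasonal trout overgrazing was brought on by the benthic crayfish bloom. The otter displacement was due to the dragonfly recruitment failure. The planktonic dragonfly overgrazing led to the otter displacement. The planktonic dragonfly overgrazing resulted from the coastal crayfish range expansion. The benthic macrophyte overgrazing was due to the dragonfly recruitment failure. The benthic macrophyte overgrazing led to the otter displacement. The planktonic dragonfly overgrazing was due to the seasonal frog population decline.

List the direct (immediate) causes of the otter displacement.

Upstream contributors include the planktonic bass population decline, the benthic crayfish bloom, the seasonal trout overgrazing, the seasonal algae die-off, the seasonal frog population decline, the coastal crayfish range expansion, the seasonal dragonfly overgrazing, the crayfish displacement, but only the benthic macrophyte overgrazing, the dragonfly recruitment failure, the planktonic dragonfly overgrazing feed directly into the otter displacement.

the benthic macrophyte overgrazing, the dragonfly recruitment failure, the planktonic dragonfly overgrazing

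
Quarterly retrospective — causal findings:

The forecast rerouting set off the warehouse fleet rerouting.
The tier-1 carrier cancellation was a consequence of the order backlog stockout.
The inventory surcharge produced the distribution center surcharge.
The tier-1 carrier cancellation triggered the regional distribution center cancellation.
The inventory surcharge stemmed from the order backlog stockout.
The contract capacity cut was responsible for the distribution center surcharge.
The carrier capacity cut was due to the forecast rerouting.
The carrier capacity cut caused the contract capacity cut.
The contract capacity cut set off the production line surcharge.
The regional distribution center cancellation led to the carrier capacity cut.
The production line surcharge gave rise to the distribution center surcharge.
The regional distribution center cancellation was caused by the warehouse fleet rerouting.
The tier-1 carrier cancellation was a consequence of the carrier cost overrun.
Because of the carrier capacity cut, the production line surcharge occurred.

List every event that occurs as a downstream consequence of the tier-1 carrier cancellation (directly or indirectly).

Direct effects: the regional distribution center cancellation.
2 steps out: the carrier capacity cut.
3 steps out: the contract capacity cut, the production line surcharge.
4 steps out: the distribution center surcharge.
Not reachable from it: the order backlog stockout, the forecast rerouting, the carrier cost overrun, the warehouse fleet rerouting, the inventory surcharge.

the carrier capacity cut, the contract capacity cut, the distribution center surcharge, the production line surcharge, the regional distribution center cancellation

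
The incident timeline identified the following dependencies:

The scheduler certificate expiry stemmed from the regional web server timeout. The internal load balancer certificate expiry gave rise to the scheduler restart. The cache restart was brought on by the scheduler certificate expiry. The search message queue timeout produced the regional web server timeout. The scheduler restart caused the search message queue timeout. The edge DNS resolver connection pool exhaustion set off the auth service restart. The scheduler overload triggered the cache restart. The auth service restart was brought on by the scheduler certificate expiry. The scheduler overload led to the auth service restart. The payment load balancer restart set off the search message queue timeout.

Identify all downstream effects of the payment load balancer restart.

the auth service restart, the cache restart, the regional web server timeout, the scheduler certificate expiry, the search message queue timeout

Direct effects: the search message queue timeout.
2 steps out: the regional web server timeout.
3 steps out: the scheduler certificate expiry.
4 steps out: the auth service restart, the cache restart.
Not reachable from it: the internal load balancer certificate expiry, the scheduler restart, the edge DNS resolver connection pool exhaustion, the scheduler overload.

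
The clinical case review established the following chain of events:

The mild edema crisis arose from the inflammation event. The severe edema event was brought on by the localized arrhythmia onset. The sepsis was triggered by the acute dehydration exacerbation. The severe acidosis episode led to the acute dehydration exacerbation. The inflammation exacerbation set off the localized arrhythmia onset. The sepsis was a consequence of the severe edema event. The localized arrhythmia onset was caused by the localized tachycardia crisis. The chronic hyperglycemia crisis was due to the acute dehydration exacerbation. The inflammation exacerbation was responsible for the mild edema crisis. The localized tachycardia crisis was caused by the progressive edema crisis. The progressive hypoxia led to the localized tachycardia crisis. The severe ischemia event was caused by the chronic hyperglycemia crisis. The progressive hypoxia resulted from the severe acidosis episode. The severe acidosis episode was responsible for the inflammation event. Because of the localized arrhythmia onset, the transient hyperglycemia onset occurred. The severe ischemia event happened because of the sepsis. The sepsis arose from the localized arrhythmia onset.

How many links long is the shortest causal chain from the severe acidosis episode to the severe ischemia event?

Shortest chain: the severe acidosis episode → the acute dehydration exacerbation → the chronic hyperglycemia crisis → the severe ischemia event.

3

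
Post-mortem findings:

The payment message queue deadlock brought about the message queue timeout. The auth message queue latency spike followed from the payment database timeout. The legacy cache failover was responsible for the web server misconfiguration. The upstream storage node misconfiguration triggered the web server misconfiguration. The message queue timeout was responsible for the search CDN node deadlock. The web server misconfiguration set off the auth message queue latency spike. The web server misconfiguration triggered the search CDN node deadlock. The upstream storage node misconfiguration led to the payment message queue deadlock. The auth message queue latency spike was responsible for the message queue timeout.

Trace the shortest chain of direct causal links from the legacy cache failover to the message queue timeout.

the legacy cache failover → the web server misconfiguration → the auth message queue latency spike → the message queue timeout

the legacy cache failover → the web server misconfiguration
the web server misconfiguration → the auth message queue latency spike
the auth message queue latency spike → the message queue timeout
Length: 3 steps.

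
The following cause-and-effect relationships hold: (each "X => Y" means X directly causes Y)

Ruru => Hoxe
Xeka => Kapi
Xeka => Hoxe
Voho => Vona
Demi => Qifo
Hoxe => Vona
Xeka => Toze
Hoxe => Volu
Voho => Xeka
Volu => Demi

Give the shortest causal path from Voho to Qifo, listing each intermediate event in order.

Voho → Xeka → Hoxe → Volu → Demi → Qifo

Voho → Xeka
Xeka → Hoxe
Hoxe → Volu
Volu → Demi
Demi → Qifo
Length: 5 steps.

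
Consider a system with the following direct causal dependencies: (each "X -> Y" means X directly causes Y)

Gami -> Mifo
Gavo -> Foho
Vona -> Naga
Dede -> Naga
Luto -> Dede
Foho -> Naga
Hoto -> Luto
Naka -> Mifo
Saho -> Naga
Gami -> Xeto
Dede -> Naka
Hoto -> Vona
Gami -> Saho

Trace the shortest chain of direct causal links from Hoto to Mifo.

Hoto → Luto
Luto → Dede
Dede → Naka
Naka → Mifo
Length: 4 steps.

Hoto → Luto → Dede → Naka → Mifo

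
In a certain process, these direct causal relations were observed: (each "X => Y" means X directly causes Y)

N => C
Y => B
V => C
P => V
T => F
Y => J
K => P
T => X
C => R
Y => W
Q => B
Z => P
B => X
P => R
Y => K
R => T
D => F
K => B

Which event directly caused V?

Upstream contributors include Y, K, Z, but only P feeds directly into V.

P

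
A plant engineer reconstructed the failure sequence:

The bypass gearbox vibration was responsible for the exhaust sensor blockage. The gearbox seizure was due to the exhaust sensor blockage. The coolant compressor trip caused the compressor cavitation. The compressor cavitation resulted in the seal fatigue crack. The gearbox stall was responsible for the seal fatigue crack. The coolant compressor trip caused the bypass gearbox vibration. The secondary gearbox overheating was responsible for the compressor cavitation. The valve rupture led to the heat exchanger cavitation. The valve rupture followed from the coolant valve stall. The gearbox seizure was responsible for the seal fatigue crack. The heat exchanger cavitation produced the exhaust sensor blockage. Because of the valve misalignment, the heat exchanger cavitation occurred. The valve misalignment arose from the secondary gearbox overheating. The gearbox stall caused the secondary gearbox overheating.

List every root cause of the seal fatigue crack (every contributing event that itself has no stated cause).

Tracing upstream from the seal fatigue crack: the seal fatigue crack ← the gearbox stall.
A separate upstream branch: the seal fatigue crack ← the compressor cavitation ← the coolant compressor trip.
A separate upstream branch: the seal fatigue crack ← the gearbox seizure ← the exhaust sensor blockage ← the heat exchanger cavitation ← the valve rupture ← the coolant valve stall.
Each of those chain origins has no stated cause.

the coolant compressor trip, the coolant valve stall, the gearbox stall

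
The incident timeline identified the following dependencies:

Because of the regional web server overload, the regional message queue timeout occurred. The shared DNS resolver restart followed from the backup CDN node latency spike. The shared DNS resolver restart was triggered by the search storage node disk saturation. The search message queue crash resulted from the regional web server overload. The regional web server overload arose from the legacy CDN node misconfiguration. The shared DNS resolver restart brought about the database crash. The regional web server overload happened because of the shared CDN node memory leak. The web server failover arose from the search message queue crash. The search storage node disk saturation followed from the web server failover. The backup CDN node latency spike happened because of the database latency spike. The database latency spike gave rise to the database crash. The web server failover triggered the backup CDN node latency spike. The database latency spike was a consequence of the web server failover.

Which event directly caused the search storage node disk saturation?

the web server failover

Upstream contributors include the shared CDN node memory leak, the regional web server overload, the search message queue crash, the legacy CDN node misconfiguration, but only the web server failover feeds directly into the search storage node disk saturation.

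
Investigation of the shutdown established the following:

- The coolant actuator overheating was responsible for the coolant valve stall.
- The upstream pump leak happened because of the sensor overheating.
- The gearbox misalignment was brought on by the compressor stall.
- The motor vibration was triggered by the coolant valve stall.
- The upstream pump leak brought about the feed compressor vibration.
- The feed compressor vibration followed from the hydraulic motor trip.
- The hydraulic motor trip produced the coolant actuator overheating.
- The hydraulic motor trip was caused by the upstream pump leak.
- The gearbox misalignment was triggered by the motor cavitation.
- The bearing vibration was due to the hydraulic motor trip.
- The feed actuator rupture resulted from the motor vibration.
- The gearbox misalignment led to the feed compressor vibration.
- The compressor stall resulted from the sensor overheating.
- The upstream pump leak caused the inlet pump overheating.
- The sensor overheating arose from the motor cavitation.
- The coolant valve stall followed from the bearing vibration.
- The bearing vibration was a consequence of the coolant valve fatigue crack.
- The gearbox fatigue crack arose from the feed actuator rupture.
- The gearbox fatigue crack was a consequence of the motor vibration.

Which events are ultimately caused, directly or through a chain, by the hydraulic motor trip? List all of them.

the bearing vibration, the coolant actuator overheating, the coolant valve stall, the feed actuator rupture, the feed compressor vibration, the gearbox fatigue crack, the motor vibration

Direct effects: the bearing vibration, the coolant actuator overheating, the feed compressor vibration.
2 steps out: the coolant valve stall.
3 steps out: the motor vibration.
4 steps out: the feed actuator rupture, the gearbox fatigue crack.
Not reachable from it: the motor cavitation, the sensor overheating, the upstream pump leak, the compressor stall, the gearbox misalignment, the inlet pump overheating, the coolant valve fatigue crack.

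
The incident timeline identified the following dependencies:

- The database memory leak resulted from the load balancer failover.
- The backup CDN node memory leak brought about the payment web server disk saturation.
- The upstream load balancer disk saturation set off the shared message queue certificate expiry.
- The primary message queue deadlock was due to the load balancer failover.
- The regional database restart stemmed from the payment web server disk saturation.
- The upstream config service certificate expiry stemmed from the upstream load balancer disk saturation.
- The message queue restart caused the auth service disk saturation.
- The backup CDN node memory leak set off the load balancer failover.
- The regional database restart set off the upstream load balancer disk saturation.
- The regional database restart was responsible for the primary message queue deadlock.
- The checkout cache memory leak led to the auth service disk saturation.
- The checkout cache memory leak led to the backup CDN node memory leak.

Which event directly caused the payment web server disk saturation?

the backup CDN node memory leak

Upstream contributors include the checkout cache memory leak, but only the backup CDN node memory leak feeds directly into the payment web server disk saturation.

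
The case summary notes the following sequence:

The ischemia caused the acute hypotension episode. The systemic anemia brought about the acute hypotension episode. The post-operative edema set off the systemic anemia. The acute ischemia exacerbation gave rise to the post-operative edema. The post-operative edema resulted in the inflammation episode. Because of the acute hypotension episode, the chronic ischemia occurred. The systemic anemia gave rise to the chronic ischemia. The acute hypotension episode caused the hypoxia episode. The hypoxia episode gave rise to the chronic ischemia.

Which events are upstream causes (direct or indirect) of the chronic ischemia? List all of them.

Immediate causes of the chronic ischemia: the systemic anemia, the acute hypotension episode, the hypoxia episode.
Further upstream: the acute ischemia exacerbation, the post-operative edema, the ischemia.

the acute hypotension episode, the acute ischemia exacerbation, the hypoxia episode, the ischemia, the post-operative edema, the systemic anemia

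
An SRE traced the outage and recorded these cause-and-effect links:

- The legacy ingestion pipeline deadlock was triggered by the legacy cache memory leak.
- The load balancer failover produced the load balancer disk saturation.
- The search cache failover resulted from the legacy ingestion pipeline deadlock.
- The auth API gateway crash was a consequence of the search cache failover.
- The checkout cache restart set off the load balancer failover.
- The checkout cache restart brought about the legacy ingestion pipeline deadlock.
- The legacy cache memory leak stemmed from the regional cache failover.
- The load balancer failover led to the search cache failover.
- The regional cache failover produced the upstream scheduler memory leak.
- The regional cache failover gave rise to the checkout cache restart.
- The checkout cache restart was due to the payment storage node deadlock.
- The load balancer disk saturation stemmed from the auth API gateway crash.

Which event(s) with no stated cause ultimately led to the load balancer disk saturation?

Tracing upstream from the load balancer disk saturation: the load balancer disk saturation ← the load balancer failover ← the checkout cache restart ← the regional cache failover.
A separate upstream branch: the load balancer disk saturation ← the load balancer failover ← the checkout cache restart ← the payment storage node deadlock.
Each of those chain origins has no stated cause.

the payment storage node deadlock, the regional cache failover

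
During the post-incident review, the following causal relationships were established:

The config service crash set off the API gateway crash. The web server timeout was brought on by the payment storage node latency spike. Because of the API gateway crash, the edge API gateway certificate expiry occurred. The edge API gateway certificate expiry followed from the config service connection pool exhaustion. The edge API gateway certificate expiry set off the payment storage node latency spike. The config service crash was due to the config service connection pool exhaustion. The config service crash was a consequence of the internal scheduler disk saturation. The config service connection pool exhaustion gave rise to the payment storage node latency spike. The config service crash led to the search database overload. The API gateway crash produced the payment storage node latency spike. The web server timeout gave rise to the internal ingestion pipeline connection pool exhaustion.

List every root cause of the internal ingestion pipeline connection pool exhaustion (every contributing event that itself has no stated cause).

the config service connection pool exhaustion, the internal scheduler disk saturation

Tracing upstream from the internal ingestion pipeline connection pool exhaustion: the internal ingestion pipeline connection pool exhaustion ← the web server timeout ← the payment storage node latency spike ← the API gateway crash ← the config service crash ← the internal scheduler disk saturation.
A separate upstream branch: the internal ingestion pipeline connection pool exhaustion ← the web server timeout ← the payment storage node latency spike ← the config service connection pool exhaustion.
Each of those chain origins has no stated cause.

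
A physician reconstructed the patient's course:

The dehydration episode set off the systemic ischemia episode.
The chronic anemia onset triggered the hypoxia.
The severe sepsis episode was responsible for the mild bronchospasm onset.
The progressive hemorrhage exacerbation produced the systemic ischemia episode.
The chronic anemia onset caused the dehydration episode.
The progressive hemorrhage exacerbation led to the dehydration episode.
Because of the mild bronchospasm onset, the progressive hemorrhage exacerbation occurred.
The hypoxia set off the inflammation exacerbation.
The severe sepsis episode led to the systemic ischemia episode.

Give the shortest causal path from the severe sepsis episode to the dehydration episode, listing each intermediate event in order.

the severe sepsis episode → the mild bronchospasm onset → the progressive hemorrhage exacerbation → the dehydration episode

the severe sepsis episode → the mild bronchospasm onset
the mild bronchospasm onset → the progressive hemorrhage exacerbation
the progressive hemorrhage exacerbation → the dehydration episode
Length: 3 steps.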